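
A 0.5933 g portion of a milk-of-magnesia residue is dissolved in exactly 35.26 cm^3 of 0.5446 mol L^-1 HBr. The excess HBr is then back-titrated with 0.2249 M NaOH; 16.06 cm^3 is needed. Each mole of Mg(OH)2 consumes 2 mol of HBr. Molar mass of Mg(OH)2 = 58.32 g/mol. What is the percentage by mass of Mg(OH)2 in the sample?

Total n(HBr) added = 0.5446 x 0.03526 = 0.01920 mol.
n(NaOH) used = 0.2249 x 0.01606 = 0.003612 mol, which equals the excess n(HBr).
So n(HBr) consumed by the sample = 0.01920 - 0.003612 = 0.01559 mol.
n(Mg(OH)2) = 0.01559 / 2 = 0.007795 mol.
mass Mg(OH)2 = 0.007795 x 58.32 = 0.4546 g, so %Mg(OH)2 = 0.4546/0.5933 x 100 = 76.6%.

76.6%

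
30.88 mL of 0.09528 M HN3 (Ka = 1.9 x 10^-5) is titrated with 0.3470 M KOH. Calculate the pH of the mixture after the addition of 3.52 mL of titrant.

Initial n(HN3) = 0.09528 x 0.03088 = 0.002942 mol.
n(KOH) added = 0.3470 x 0.003520 = 0.001221 mol, converting that many moles of HN3 to N3-.
Remaining n(HN3) = 0.001721 mol; n(N3-) = 0.001221 mol.
By Henderson-Hasselbalch, pH = pKa + log([A^-]/[HA]) = 4.72 + log(0.001221/0.001721) = 4.72 + (-0.15) = 4.57.

4.57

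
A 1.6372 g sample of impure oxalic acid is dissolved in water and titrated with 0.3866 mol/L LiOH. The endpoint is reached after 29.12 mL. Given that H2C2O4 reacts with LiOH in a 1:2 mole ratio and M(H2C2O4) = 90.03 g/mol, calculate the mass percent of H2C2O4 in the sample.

n(LiOH) = 0.3866 x 0.02912 = 0.01126 mol.
n(H2C2O4) = 0.01126 / 2 = 0.005629 mol.
mass of H2C2O4 = 0.005629 x 90.03 = 0.5068 g.
% purity = 0.5068 / 1.6372 x 100 = 31.0%.

31.0%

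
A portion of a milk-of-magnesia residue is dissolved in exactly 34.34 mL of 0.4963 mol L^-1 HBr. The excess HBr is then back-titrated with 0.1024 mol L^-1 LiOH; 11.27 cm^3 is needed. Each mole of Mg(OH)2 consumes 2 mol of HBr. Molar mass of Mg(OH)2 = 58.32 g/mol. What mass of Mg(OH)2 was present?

0.463 g

Total n(HBr) added = 0.4963 x 0.03434 = 0.01704 mol.
n(LiOH) used = 0.1024 x 0.01127 = 0.001154 mol, which equals the excess n(HBr).
So n(HBr) consumed by the sample = 0.01704 - 0.001154 = 0.01589 mol.
n(Mg(OH)2) = 0.01589 / 2 = 0.007944 mol.
mass = 0.007944 mol x 58.32 g/mol = 0.463 g.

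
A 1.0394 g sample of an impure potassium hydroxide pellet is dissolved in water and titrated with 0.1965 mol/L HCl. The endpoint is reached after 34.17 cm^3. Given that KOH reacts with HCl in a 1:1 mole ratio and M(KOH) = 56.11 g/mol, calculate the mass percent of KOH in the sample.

36.2%

n(HCl) = 0.1965 x 0.03417 = 0.006714 mol.
n(KOH) = 0.006714 / 1 = 0.006714 mol.
mass of KOH = 0.006714 x 56.11 = 0.3767 g.
% purity = 0.3767 / 1.0394 x 100 = 36.2%.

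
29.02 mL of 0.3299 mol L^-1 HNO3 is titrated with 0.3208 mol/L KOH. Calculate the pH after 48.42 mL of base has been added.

n(acid) = 0.3299 x 0.02902 = 0.009574 mol; n(KOH) added = 0.3208 x 0.04842 = 0.01553 mol.
Base is in excess by 0.01553 - 0.009574 = 0.005959 mol in a total volume of 0.07744 L.
[OH^-] = 0.005959/0.07744 = 0.07696 M, so pOH = 1.11 and pH = 14.00 - 1.11 = 12.89.

12.89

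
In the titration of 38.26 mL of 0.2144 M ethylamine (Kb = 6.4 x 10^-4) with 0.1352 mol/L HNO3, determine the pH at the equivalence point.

5.94

n(C2H5NH2) = 0.2144 x 0.03826 = 0.008203 mol; V(HNO3) at equivalence = 0.008203/0.1352 = 0.06067 L.
At equivalence the base is fully converted to C2H5NH3+; total volume = 0.09893 L, so [C2H5NH3+] = 0.008203/0.09893 = 0.08291 M.
Ka(C2H5NH3+) = Kw/Kb = 1.0e-14 / 6.4 x 10^-4 = 1.56e-11.
[H^+] = sqrt(Ka x [C2H5NH3+]) = sqrt(1.56e-11 x 0.08291) = 1.14e-6 M.
pH = -log(1.14e-6) = 5.94.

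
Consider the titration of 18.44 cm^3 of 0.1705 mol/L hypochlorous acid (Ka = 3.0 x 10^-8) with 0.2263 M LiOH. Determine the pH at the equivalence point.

10.26

n(HClO) = 0.1705 x 0.01844 = 0.003144 mol; V(LiOH) at equivalence = 0.003144/0.2263 = 0.01389 L.
At equivalence all the acid is converted to ClO-; total volume = 0.01844 + 0.01389 = 0.03233 L, so [ClO-] = 0.003144/0.03233 = 0.09724 M.
Kb = Kw/Ka = 1.0e-14 / 3.0 x 10^-8 = 3.33e-7.
[OH^-] = sqrt(Kb x [ClO-]) = sqrt(3.33e-7 x 0.09724) = 0.000180 M.
pOH = 3.74, so pH = 14.00 - 3.74 = 10.26.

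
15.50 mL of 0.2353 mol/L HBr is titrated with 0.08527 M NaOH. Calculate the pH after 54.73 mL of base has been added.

n(acid) = 0.2353 x 0.01550 = 0.003647 mol; n(NaOH) added = 0.08527 x 0.05473 = 0.004667 mol.
Base is in excess by 0.004667 - 0.003647 = 0.001020 mol in a total volume of 0.07023 L.
[OH^-] = 0.001020/0.07023 = 0.01452 M, so pOH = 1.84 and pH = 14.00 - 1.84 = 12.16.

12.16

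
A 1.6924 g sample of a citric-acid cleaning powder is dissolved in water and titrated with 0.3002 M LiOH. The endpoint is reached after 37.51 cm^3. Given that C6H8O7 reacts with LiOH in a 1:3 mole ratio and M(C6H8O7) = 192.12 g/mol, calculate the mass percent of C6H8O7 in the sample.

n(LiOH) = 0.3002 x 0.03751 = 0.01126 mol.
n(C6H8O7) = 0.01126 / 3 = 0.003754 mol.
mass of C6H8O7 = 0.003754 x 192.12 = 0.7211 g.
% purity = 0.7211 / 1.6924 x 100 = 42.6%.

42.6%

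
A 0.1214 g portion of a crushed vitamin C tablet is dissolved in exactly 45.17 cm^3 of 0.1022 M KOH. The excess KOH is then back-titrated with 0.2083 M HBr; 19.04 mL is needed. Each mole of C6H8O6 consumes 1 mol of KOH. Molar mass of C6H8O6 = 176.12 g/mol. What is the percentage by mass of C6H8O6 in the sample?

94.3%

Total n(KOH) added = 0.1022 x 0.04517 = 0.004616 mol.
n(HBr) used = 0.2083 x 0.01904 = 0.003966 mol, which equals the excess n(KOH).
So n(KOH) consumed by the sample = 0.004616 - 0.003966 = 0.0006503 mol.
n(C6H8O6) = 0.0006503 / 1 = 0.0006503 mol.
mass C6H8O6 = 0.0006503 x 176.12 = 0.1145 g, so %C6H8O6 = 0.1145/0.1214 x 100 = 94.3%.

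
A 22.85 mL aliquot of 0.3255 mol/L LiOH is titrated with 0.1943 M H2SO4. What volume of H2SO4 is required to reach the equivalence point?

n(LiOH) = 0.3255 mol/L x 0.02285 L = 0.007438 mol.
The neutralisation is 2 LiOH : 1 H2SO4, so n(H2SO4) = 0.007438 x 1/2 = 0.003719 mol.
V(H2SO4) = 0.003719 / 0.1943 = 0.01914 L = 19.1 mL.

19.1 mL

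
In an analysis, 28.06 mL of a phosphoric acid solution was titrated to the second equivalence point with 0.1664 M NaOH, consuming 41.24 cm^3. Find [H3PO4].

0.122 M

n(NaOH) = 0.1664 x 0.04124 = 0.006862 mol.
At the second equivalence point, 2 mol OH^- react per mol H3PO4, so n(H3PO4) = 0.006862 / 2 = 0.003431 mol.
[H3PO4] = 0.003431 / 0.02806 L = 0.122 M.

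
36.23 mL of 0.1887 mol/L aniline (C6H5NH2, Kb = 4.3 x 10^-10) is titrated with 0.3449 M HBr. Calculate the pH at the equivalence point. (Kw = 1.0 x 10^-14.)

2.77

n(C6H5NH2) = 0.1887 x 0.03623 = 0.006837 mol; V(HBr) at equivalence = 0.006837/0.3449 = 0.01982 L.
At equivalence the base is fully converted to C6H5NH3+; total volume = 0.05605 L, so [C6H5NH3+] = 0.006837/0.05605 = 0.1220 M.
Ka(C6H5NH3+) = Kw/Kb = 1.0e-14 / 4.3 x 10^-10 = 2.33e-5.
[H^+] = sqrt(Ka x [C6H5NH3+]) = sqrt(2.33e-5 x 0.1220) = 0.00168 M.
pH = -log(0.00168) = 2.77.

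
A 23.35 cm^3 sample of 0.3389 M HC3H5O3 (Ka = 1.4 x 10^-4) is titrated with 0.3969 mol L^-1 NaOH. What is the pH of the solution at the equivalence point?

8.56

n(HC3H5O3) = 0.3389 x 0.02335 = 0.007913 mol; V(NaOH) at equivalence = 0.007913/0.3969 = 0.01994 L.
At equivalence all the acid is converted to C3H5O3-; total volume = 0.02335 + 0.01994 = 0.04329 L, so [C3H5O3-] = 0.007913/0.04329 = 0.1828 M.
Kb = Kw/Ka = 1.0e-14 / 1.4 x 10^-4 = 7.14e-11.
[OH^-] = sqrt(Kb x [C3H5O3-]) = sqrt(7.14e-11 x 0.1828) = 3.61e-6 M.
pOH = 5.44, so pH = 14.00 - 5.44 = 8.56.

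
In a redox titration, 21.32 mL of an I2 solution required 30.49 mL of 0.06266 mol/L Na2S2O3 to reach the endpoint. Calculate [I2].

0.0448 M

n(Na2S2O3) = 0.06266 x 0.03049 = 0.001911 mol.
From the balanced equation, 2 mol Na2S2O3 reacts with 1 mol I2, so n(I2) = 0.001911 x 1/2 = 0.0009553 mol.
[I2] = 0.0009553 / 0.02132 L = 0.0448 M.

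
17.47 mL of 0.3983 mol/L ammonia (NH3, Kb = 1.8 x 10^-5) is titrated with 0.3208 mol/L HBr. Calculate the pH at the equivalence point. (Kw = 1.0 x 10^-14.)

5.00

n(NH3) = 0.3983 x 0.01747 = 0.006958 mol; V(HBr) at equivalence = 0.006958/0.3208 = 0.02169 L.
At equivalence the base is fully converted to NH4+; total volume = 0.03916 L, so [NH4+] = 0.006958/0.03916 = 0.1777 M.
Ka(NH4+) = Kw/Kb = 1.0e-14 / 1.8 x 10^-5 = 5.56e-10.
[H^+] = sqrt(Ka x [NH4+]) = sqrt(5.56e-10 x 0.1777) = 9.94e-6 M.
pH = -log(9.94e-6) = 5.00.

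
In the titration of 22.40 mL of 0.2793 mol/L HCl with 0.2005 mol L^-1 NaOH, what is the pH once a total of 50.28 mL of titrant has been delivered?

12.72

n(acid) = 0.2793 x 0.02240 = 0.006256 mol; n(NaOH) added = 0.2005 x 0.05028 = 0.01008 mol.
Base is in excess by 0.01008 - 0.006256 = 0.003825 mol in a total volume of 0.07268 L.
[OH^-] = 0.003825/0.07268 = 0.05263 M, so pOH = 1.28 and pH = 14.00 - 1.28 = 12.72.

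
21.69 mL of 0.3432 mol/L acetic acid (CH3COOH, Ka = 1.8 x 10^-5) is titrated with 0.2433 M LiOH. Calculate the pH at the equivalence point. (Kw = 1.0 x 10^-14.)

8.95

n(CH3COOH) = 0.3432 x 0.02169 = 0.007444 mol; V(LiOH) at equivalence = 0.007444/0.2433 = 0.03060 L.
At equivalence all the acid is converted to CH3COO-; total volume = 0.02169 + 0.03060 = 0.05229 L, so [CH3COO-] = 0.007444/0.05229 = 0.1424 M.
Kb = Kw/Ka = 1.0e-14 / 1.8 x 10^-5 = 5.56e-10.
[OH^-] = sqrt(Kb x [CH3COO-]) = sqrt(5.56e-10 x 0.1424) = 8.89e-6 M.
pOH = 5.05, so pH = 14.00 - 5.05 = 8.95.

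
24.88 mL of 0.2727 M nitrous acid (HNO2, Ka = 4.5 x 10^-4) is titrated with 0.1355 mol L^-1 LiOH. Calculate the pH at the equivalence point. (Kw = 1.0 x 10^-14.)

n(HNO2) = 0.2727 x 0.02488 = 0.006785 mol; V(LiOH) at equivalence = 0.006785/0.1355 = 0.05007 L.
At equivalence all the acid is converted to NO2-; total volume = 0.02488 + 0.05007 = 0.07495 L, so [NO2-] = 0.006785/0.07495 = 0.09052 M.
Kb = Kw/Ka = 1.0e-14 / 4.5 x 10^-4 = 2.22e-11.
[OH^-] = sqrt(Kb x [NO2-]) = sqrt(2.22e-11 x 0.09052) = 1.42e-6 M.
pOH = 5.85, so pH = 14.00 - 5.85 = 8.15.

8.15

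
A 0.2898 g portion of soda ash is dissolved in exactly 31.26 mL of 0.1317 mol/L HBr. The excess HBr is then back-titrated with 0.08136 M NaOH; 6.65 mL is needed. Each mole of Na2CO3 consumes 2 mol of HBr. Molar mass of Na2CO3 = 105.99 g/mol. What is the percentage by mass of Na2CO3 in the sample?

Total n(HBr) added = 0.1317 x 0.03126 = 0.004117 mol.
n(NaOH) used = 0.08136 x 0.006650 = 0.0005410 mol, which equals the excess n(HBr).
So n(HBr) consumed by the sample = 0.004117 - 0.0005410 = 0.003576 mol.
n(Na2CO3) = 0.003576 / 2 = 0.001788 mol.
mass Na2CO3 = 0.001788 x 105.99 = 0.1895 g, so %Na2CO3 = 0.1895/0.2898 x 100 = 65.4%.

65.4%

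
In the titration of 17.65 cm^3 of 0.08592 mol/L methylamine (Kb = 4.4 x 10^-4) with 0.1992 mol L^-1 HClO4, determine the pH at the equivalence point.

n(CH3NH2) = 0.08592 x 0.01765 = 0.001516 mol; V(HClO4) at equivalence = 0.001516/0.1992 = 0.007613 L.
At equivalence the base is fully converted to CH3NH3+; total volume = 0.02526 L, so [CH3NH3+] = 0.001516/0.02526 = 0.06003 M.
Ka(CH3NH3+) = Kw/Kb = 1.0e-14 / 4.4 x 10^-4 = 2.27e-11.
[H^+] = sqrt(Ka x [CH3NH3+]) = sqrt(2.27e-11 x 0.06003) = 1.17e-6 M.
pH = -log(1.17e-6) = 5.93.

5.93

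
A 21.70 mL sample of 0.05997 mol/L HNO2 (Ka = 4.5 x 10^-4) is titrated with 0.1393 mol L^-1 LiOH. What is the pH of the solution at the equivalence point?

7.98

n(HNO2) = 0.05997 x 0.02170 = 0.001301 mol; V(LiOH) at equivalence = 0.001301/0.1393 = 0.009342 L.
At equivalence all the acid is converted to NO2-; total volume = 0.02170 + 0.009342 = 0.03104 L, so [NO2-] = 0.001301/0.03104 = 0.04192 M.
Kb = Kw/Ka = 1.0e-14 / 4.5 x 10^-4 = 2.22e-11.
[OH^-] = sqrt(Kb x [NO2-]) = sqrt(2.22e-11 x 0.04192) = 9.65e-7 M.
pOH = 6.02, so pH = 14.00 - 6.02 = 7.98.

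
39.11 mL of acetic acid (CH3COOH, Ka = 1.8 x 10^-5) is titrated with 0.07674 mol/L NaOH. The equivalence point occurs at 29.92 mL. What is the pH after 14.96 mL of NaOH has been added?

4.74

14.96 mL is exactly half the equivalence volume (29.92/2), i.e. the half-equivalence point.
There, n(HA) = n(A^-), so pH = pKa = -log(1.8 x 10^-5) = 4.74.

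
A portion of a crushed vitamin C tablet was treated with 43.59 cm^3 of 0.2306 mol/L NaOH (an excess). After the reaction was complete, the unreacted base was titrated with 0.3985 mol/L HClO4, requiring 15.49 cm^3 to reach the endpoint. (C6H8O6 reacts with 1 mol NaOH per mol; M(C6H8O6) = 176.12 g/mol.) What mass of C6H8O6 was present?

Total n(NaOH) added = 0.2306 x 0.04359 = 0.01005 mol.
n(HClO4) used = 0.3985 x 0.01549 = 0.006173 mol, which equals the excess n(NaOH).
So n(NaOH) consumed by the sample = 0.01005 - 0.006173 = 0.003879 mol.
n(C6H8O6) = 0.003879 / 1 = 0.003879 mol.
mass = 0.003879 mol x 176.12 g/mol = 0.683 g.

0.683 g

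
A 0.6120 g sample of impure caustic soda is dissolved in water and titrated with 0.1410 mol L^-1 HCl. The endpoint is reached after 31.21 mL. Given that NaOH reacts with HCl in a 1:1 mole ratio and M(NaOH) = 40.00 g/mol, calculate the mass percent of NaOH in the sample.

n(HCl) = 0.1410 x 0.03121 = 0.004401 mol.
n(NaOH) = 0.004401 / 1 = 0.004401 mol.
mass of NaOH = 0.004401 x 40.00 = 0.1760 g.
% purity = 0.1760 / 0.6120 x 100 = 28.8%.

28.8%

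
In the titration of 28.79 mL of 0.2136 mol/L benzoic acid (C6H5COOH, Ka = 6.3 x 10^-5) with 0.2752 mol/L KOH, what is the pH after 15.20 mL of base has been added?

4.53

Initial n(C6H5COOH) = 0.2136 x 0.02879 = 0.006150 mol.
n(KOH) added = 0.2752 x 0.01520 = 0.004183 mol, converting that many moles of C6H5COOH to C6H5COO-.
Remaining n(C6H5COOH) = 0.001967 mol; n(C6H5COO-) = 0.004183 mol.
By Henderson-Hasselbalch, pH = pKa + log([A^-]/[HA]) = 4.20 + log(0.004183/0.001967) = 4.20 + (+0.33) = 4.53.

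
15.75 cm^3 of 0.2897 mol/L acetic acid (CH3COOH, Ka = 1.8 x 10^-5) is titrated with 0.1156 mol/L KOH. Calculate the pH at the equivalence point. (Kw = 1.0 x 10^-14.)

n(CH3COOH) = 0.2897 x 0.01575 = 0.004563 mol; V(KOH) at equivalence = 0.004563/0.1156 = 0.03947 L.
At equivalence all the acid is converted to CH3COO-; total volume = 0.01575 + 0.03947 = 0.05522 L, so [CH3COO-] = 0.004563/0.05522 = 0.08263 M.
Kb = Kw/Ka = 1.0e-14 / 1.8 x 10^-5 = 5.56e-10.
[OH^-] = sqrt(Kb x [CH3COO-]) = sqrt(5.56e-10 x 0.08263) = 6.78e-6 M.
pOH = 5.17, so pH = 14.00 - 5.17 = 8.83.

8.83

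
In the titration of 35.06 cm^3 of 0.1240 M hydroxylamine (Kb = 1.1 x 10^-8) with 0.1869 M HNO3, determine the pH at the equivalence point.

n(NH2OH) = 0.1240 x 0.03506 = 0.004347 mol; V(HNO3) at equivalence = 0.004347/0.1869 = 0.02326 L.
At equivalence the base is fully converted to NH3OH+; total volume = 0.05832 L, so [NH3OH+] = 0.004347/0.05832 = 0.07454 M.
Ka(NH3OH+) = Kw/Kb = 1.0e-14 / 1.1 x 10^-8 = 9.09e-7.
[H^+] = sqrt(Ka x [NH3OH+]) = sqrt(9.09e-7 x 0.07454) = 0.000260 M.
pH = -log(0.000260) = 3.58.

3.58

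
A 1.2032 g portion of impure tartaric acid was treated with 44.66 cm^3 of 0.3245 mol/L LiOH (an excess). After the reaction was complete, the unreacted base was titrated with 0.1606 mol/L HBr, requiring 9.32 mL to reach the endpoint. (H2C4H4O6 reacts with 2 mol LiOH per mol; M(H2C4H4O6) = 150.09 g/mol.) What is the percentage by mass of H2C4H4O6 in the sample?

Total n(LiOH) added = 0.3245 x 0.04466 = 0.01449 mol.
n(HBr) used = 0.1606 x 0.009320 = 0.001497 mol, which equals the excess n(LiOH).
So n(LiOH) consumed by the sample = 0.01449 - 0.001497 = 0.01300 mol.
n(H2C4H4O6) = 0.01300 / 2 = 0.006498 mol.
mass H2C4H4O6 = 0.006498 x 150.09 = 0.9752 g, so %H2C4H4O6 = 0.9752/1.2032 x 100 = 81.1%.

81.1%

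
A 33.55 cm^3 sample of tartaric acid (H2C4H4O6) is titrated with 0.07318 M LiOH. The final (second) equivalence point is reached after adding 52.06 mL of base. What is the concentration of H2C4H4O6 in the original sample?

n(LiOH) = 0.07318 x 0.05206 = 0.003810 mol.
At the final (second) equivalence point, 2 mol OH^- react per mol H2C4H4O6, so n(H2C4H4O6) = 0.003810 / 2 = 0.001905 mol.
[H2C4H4O6] = 0.001905 / 0.03355 L = 0.0568 M.

0.0568 M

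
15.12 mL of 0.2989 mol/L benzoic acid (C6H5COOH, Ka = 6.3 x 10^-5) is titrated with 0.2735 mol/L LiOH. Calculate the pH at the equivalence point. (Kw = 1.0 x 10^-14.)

8.68

n(C6H5COOH) = 0.2989 x 0.01512 = 0.004519 mol; V(LiOH) at equivalence = 0.004519/0.2735 = 0.01652 L.
At equivalence all the acid is converted to C6H5COO-; total volume = 0.01512 + 0.01652 = 0.03164 L, so [C6H5COO-] = 0.004519/0.03164 = 0.1428 M.
Kb = Kw/Ka = 1.0e-14 / 6.3 x 10^-5 = 1.59e-10.
[OH^-] = sqrt(Kb x [C6H5COO-]) = sqrt(1.59e-10 x 0.1428) = 4.76e-6 M.
pOH = 5.32, so pH = 14.00 - 5.32 = 8.68.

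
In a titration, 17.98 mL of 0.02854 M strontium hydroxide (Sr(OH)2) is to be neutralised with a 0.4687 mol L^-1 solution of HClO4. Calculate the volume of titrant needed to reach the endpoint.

2.19 mL

n(Sr(OH)2) = 0.02854 mol/L x 0.01798 L = 0.0005131 mol.
The neutralisation is 1 Sr(OH)2 : 2 HClO4, so n(HClO4) = 0.0005131 x 2/1 = 0.001026 mol.
V(HClO4) = 0.001026 / 0.4687 = 0.002190 L = 2.19 mL.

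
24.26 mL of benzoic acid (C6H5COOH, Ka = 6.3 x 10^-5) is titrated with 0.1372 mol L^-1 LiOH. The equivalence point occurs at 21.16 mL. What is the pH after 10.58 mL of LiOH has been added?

10.58 mL is exactly half the equivalence volume (21.16/2), i.e. the half-equivalence point.
There, n(HA) = n(A^-), so pH = pKa = -log(6.3 x 10^-5) = 4.20.

4.20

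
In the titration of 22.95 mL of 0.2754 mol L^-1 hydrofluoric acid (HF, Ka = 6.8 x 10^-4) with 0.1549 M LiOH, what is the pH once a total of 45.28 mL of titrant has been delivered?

n(acid) = 0.2754 x 0.02295 = 0.006320 mol; n(LiOH) added = 0.1549 x 0.04528 = 0.007014 mol.
Base is in excess by 0.007014 - 0.006320 = 0.0006934 mol in a total volume of 0.06823 L.
[OH^-] = 0.0006934/0.06823 = 0.01016 M, so pOH = 1.99 and pH = 14.00 - 1.99 = 12.01.

12.01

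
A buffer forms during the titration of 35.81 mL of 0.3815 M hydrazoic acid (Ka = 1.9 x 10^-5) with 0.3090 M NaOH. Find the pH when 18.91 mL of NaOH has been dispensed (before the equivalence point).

Initial n(HN3) = 0.3815 x 0.03581 = 0.01366 mol.
n(NaOH) added = 0.3090 x 0.01891 = 0.005843 mol, converting that many moles of HN3 to N3-.
Remaining n(HN3) = 0.007818 mol; n(N3-) = 0.005843 mol.
By Henderson-Hasselbalch, pH = pKa + log([A^-]/[HA]) = 4.72 + log(0.005843/0.007818) = 4.72 + (-0.13) = 4.59.

4.59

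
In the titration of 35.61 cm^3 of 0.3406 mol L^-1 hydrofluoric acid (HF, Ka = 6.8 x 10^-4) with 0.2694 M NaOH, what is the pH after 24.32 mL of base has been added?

3.24

Initial n(HF) = 0.3406 x 0.03561 = 0.01213 mol.
n(NaOH) added = 0.2694 x 0.02432 = 0.006552 mol, converting that many moles of HF to F-.
Remaining n(HF) = 0.005577 mol; n(F-) = 0.006552 mol.
By Henderson-Hasselbalch, pH = pKa + log([A^-]/[HA]) = 3.17 + log(0.006552/0.005577) = 3.17 + (+0.07) = 3.24.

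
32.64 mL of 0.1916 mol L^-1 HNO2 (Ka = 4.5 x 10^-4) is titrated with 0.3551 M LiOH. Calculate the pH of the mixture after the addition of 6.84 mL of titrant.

Initial n(HNO2) = 0.1916 x 0.03264 = 0.006254 mol.
n(LiOH) added = 0.3551 x 0.006840 = 0.002429 mol, converting that many moles of HNO2 to NO2-.
Remaining n(HNO2) = 0.003825 mol; n(NO2-) = 0.002429 mol.
By Henderson-Hasselbalch, pH = pKa + log([A^-]/[HA]) = 3.35 + log(0.002429/0.003825) = 3.35 + (-0.20) = 3.15.

3.15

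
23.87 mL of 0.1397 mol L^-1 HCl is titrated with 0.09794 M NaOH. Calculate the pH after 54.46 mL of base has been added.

12.41

n(acid) = 0.1397 x 0.02387 = 0.003335 mol; n(NaOH) added = 0.09794 x 0.05446 = 0.005334 mol.
Base is in excess by 0.005334 - 0.003335 = 0.001999 mol in a total volume of 0.07833 L.
[OH^-] = 0.001999/0.07833 = 0.02552 M, so pOH = 1.59 and pH = 14.00 - 1.59 = 12.41.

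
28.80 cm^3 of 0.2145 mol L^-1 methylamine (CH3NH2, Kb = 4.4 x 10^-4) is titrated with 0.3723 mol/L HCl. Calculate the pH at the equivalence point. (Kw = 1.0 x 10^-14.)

n(CH3NH2) = 0.2145 x 0.02880 = 0.006178 mol; V(HCl) at equivalence = 0.006178/0.3723 = 0.01659 L.
At equivalence the base is fully converted to CH3NH3+; total volume = 0.04539 L, so [CH3NH3+] = 0.006178/0.04539 = 0.1361 M.
Ka(CH3NH3+) = Kw/Kb = 1.0e-14 / 4.4 x 10^-4 = 2.27e-11.
[H^+] = sqrt(Ka x [CH3NH3+]) = sqrt(2.27e-11 x 0.1361) = 1.76e-6 M.
pH = -log(1.76e-6) = 5.75.

5.75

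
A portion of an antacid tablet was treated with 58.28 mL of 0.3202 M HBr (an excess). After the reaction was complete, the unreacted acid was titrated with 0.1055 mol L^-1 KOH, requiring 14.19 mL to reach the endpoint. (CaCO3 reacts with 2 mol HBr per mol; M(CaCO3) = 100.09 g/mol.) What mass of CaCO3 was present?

0.859 g

Total n(HBr) added = 0.3202 x 0.05828 = 0.01866 mol.
n(KOH) used = 0.1055 x 0.01419 = 0.001497 mol, which equals the excess n(HBr).
So n(HBr) consumed by the sample = 0.01866 - 0.001497 = 0.01716 mol.
n(CaCO3) = 0.01716 / 2 = 0.008582 mol.
mass = 0.008582 mol x 100.09 g/mol = 0.859 g.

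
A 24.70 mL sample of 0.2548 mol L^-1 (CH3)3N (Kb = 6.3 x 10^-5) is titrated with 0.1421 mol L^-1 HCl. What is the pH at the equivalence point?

5.42

n((CH3)3N) = 0.2548 x 0.02470 = 0.006294 mol; V(HCl) at equivalence = 0.006294/0.1421 = 0.04429 L.
At equivalence the base is fully converted to (CH3)3NH+; total volume = 0.06899 L, so [(CH3)3NH+] = 0.006294/0.06899 = 0.09122 M.
Ka((CH3)3NH+) = Kw/Kb = 1.0e-14 / 6.3 x 10^-5 = 1.59e-10.
[H^+] = sqrt(Ka x [(CH3)3NH+]) = sqrt(1.59e-10 x 0.09122) = 3.81e-6 M.
pH = -log(3.81e-6) = 5.42.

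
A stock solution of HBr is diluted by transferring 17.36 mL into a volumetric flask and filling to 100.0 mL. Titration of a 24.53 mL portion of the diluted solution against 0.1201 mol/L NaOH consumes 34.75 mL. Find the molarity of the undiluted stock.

0.980 M

n(NaOH) = 0.1201 x 0.03475 = 0.004173 mol.
n(HBr) in the aliquot = 0.004173 mol.
[diluted HBr] = 0.004173 / 0.02453 = 0.1701 M.
Dilution factor = 100.0/17.36 = 5.760, so [stock] = 0.1701 x 5.760 = 0.980 M.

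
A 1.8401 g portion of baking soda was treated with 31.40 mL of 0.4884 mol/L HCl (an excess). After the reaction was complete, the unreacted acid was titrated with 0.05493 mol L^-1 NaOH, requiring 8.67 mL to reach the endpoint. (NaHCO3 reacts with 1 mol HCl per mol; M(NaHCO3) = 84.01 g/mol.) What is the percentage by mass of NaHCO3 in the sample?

Total n(HCl) added = 0.4884 x 0.03140 = 0.01534 mol.
n(NaOH) used = 0.05493 x 0.008670 = 0.0004762 mol, which equals the excess n(HCl).
So n(HCl) consumed by the sample = 0.01534 - 0.0004762 = 0.01486 mol.
n(NaHCO3) = 0.01486 / 1 = 0.01486 mol.
mass NaHCO3 = 0.01486 x 84.01 = 1.248 g, so %NaHCO3 = 1.248/1.8401 x 100 = 67.8%.

67.8%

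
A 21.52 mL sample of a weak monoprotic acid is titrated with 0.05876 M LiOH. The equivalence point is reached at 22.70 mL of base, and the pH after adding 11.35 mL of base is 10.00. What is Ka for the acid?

1.0 x 10^-10

11.35 mL is half of the equivalence volume, so this is the half-equivalence point where [HA] = [A^-].
At half-equivalence pH = pKa, so pKa = 10.00.
Ka = 10^(-10.00) = 1.0 x 10^-10.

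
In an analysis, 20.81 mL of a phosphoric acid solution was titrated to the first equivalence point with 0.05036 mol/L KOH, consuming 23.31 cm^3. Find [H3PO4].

n(KOH) = 0.05036 x 0.02331 = 0.001174 mol.
At the first equivalence point, 1 mol OH^- react per mol H3PO4, so n(H3PO4) = 0.001174 / 1 = 0.001174 mol.
[H3PO4] = 0.001174 / 0.02081 L = 0.0564 M.

0.0564 M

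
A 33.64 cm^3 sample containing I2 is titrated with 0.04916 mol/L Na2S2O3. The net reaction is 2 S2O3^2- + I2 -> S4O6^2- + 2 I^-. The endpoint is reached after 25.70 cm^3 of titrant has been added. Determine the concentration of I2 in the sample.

n(Na2S2O3) = 0.04916 x 0.02570 = 0.001263 mol.
From the balanced equation, 2 mol Na2S2O3 reacts with 1 mol I2, so n(I2) = 0.001263 x 1/2 = 0.0006317 mol.
[I2] = 0.0006317 / 0.03364 L = 0.0188 M.

0.0188 M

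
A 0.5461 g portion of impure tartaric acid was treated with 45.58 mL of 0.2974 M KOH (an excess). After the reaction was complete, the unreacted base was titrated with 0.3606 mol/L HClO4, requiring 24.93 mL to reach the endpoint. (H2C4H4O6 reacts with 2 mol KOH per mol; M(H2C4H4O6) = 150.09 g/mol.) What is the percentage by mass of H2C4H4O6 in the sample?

62.7%

Total n(KOH) added = 0.2974 x 0.04558 = 0.01356 mol.
n(HClO4) used = 0.3606 x 0.02493 = 0.008990 mol, which equals the excess n(KOH).
So n(KOH) consumed by the sample = 0.01356 - 0.008990 = 0.004566 mol.
n(H2C4H4O6) = 0.004566 / 2 = 0.002283 mol.
mass H2C4H4O6 = 0.002283 x 150.09 = 0.3426 g, so %H2C4H4O6 = 0.3426/0.5461 x 100 = 62.7%.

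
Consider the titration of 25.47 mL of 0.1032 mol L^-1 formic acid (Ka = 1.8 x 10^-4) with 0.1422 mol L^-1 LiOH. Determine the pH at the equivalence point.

n(HCOOH) = 0.1032 x 0.02547 = 0.002629 mol; V(LiOH) at equivalence = 0.002629/0.1422 = 0.01848 L.
At equivalence all the acid is converted to HCOO-; total volume = 0.02547 + 0.01848 = 0.04395 L, so [HCOO-] = 0.002629/0.04395 = 0.05980 M.
Kb = Kw/Ka = 1.0e-14 / 1.8 x 10^-4 = 5.56e-11.
[OH^-] = sqrt(Kb x [HCOO-]) = sqrt(5.56e-11 x 0.05980) = 1.82e-6 M.
pOH = 5.74, so pH = 14.00 - 5.74 = 8.26.

8.26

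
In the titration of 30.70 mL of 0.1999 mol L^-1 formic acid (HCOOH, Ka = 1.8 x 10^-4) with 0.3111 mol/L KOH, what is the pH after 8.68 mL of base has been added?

Initial n(HCOOH) = 0.1999 x 0.03070 = 0.006137 mol.
n(KOH) added = 0.3111 x 0.008680 = 0.002700 mol, converting that many moles of HCOOH to HCOO-.
Remaining n(HCOOH) = 0.003437 mol; n(HCOO-) = 0.002700 mol.
By Henderson-Hasselbalch, pH = pKa + log([A^-]/[HA]) = 3.74 + log(0.002700/0.003437) = 3.74 + (-0.10) = 3.64.

3.64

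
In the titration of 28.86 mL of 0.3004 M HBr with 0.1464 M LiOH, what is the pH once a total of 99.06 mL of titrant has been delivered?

12.66

n(acid) = 0.3004 x 0.02886 = 0.008670 mol; n(LiOH) added = 0.1464 x 0.09906 = 0.01450 mol.
Base is in excess by 0.01450 - 0.008670 = 0.005833 mol in a total volume of 0.1279 L.
[OH^-] = 0.005833/0.1279 = 0.04560 M, so pOH = 1.34 and pH = 14.00 - 1.34 = 12.66.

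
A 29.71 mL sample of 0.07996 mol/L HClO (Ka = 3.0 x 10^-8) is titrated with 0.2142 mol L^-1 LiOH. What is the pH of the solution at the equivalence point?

n(HClO) = 0.07996 x 0.02971 = 0.002376 mol; V(LiOH) at equivalence = 0.002376/0.2142 = 0.01109 L.
At equivalence all the acid is converted to ClO-; total volume = 0.02971 + 0.01109 = 0.04080 L, so [ClO-] = 0.002376/0.04080 = 0.05822 M.
Kb = Kw/Ka = 1.0e-14 / 3.0 x 10^-8 = 3.33e-7.
[OH^-] = sqrt(Kb x [ClO-]) = sqrt(3.33e-7 x 0.05822) = 0.000139 M.
pOH = 3.86, so pH = 14.00 - 3.86 = 10.14.

10.14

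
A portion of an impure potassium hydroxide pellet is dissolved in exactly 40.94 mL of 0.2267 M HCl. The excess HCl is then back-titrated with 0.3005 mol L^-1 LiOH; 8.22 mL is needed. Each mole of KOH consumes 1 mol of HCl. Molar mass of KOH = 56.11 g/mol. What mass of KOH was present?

0.382 g

Total n(HCl) added = 0.2267 x 0.04094 = 0.009281 mol.
n(LiOH) used = 0.3005 x 0.008220 = 0.002470 mol, which equals the excess n(HCl).
So n(HCl) consumed by the sample = 0.009281 - 0.002470 = 0.006811 mol.
n(KOH) = 0.006811 / 1 = 0.006811 mol.
mass = 0.006811 mol x 56.11 g/mol = 0.382 g.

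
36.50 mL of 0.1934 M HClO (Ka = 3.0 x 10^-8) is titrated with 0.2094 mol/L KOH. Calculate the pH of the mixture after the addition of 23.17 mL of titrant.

7.86

Initial n(HClO) = 0.1934 x 0.03650 = 0.007059 mol.
n(KOH) added = 0.2094 x 0.02317 = 0.004852 mol, converting that many moles of HClO to ClO-.
Remaining n(HClO) = 0.002207 mol; n(ClO-) = 0.004852 mol.
By Henderson-Hasselbalch, pH = pKa + log([A^-]/[HA]) = 7.52 + log(0.004852/0.002207) = 7.52 + (+0.34) = 7.86.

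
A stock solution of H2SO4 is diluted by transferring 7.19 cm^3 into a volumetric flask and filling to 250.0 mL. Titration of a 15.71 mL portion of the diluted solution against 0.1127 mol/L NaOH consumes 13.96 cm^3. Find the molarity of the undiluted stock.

n(NaOH) = 0.1127 x 0.01396 = 0.001573 mol.
n(H2SO4) in the aliquot = 0.001573 x 1/2 = 0.0007866 mol.
[diluted H2SO4] = 0.0007866 / 0.01571 = 0.05007 M.
Dilution factor = 250.0/7.190 = 34.77, so [stock] = 0.05007 x 34.77 = 1.74 M.

1.74 M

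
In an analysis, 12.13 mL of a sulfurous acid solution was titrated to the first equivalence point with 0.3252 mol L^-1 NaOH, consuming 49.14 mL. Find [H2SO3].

n(NaOH) = 0.3252 x 0.04914 = 0.01598 mol.
At the first equivalence point, 1 mol OH^- react per mol H2SO3, so n(H2SO3) = 0.01598 / 1 = 0.01598 mol.
[H2SO3] = 0.01598 / 0.01213 L = 1.32 M.

1.32 M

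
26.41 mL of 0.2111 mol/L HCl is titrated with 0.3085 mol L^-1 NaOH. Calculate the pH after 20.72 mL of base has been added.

12.24

n(acid) = 0.2111 x 0.02641 = 0.005575 mol; n(NaOH) added = 0.3085 x 0.02072 = 0.006392 mol.
Base is in excess by 0.006392 - 0.005575 = 0.0008170 mol in a total volume of 0.04713 L.
[OH^-] = 0.0008170/0.04713 = 0.01733 M, so pOH = 1.76 and pH = 14.00 - 1.76 = 12.24.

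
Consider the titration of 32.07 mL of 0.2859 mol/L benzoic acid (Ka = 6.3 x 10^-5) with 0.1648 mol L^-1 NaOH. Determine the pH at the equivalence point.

8.61

n(C6H5COOH) = 0.2859 x 0.03207 = 0.009169 mol; V(NaOH) at equivalence = 0.009169/0.1648 = 0.05564 L.
At equivalence all the acid is converted to C6H5COO-; total volume = 0.03207 + 0.05564 = 0.08771 L, so [C6H5COO-] = 0.009169/0.08771 = 0.1045 M.
Kb = Kw/Ka = 1.0e-14 / 6.3 x 10^-5 = 1.59e-10.
[OH^-] = sqrt(Kb x [C6H5COO-]) = sqrt(1.59e-10 x 0.1045) = 4.07e-6 M.
pOH = 5.39, so pH = 14.00 - 5.39 = 8.61.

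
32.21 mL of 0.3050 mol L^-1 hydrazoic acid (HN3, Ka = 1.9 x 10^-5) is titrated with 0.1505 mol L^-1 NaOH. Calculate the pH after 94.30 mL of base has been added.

12.54

n(acid) = 0.3050 x 0.03221 = 0.009824 mol; n(NaOH) added = 0.1505 x 0.09430 = 0.01419 mol.
Base is in excess by 0.01419 - 0.009824 = 0.004368 mol in a total volume of 0.1265 L.
[OH^-] = 0.004368/0.1265 = 0.03453 M, so pOH = 1.46 and pH = 14.00 - 1.46 = 12.54.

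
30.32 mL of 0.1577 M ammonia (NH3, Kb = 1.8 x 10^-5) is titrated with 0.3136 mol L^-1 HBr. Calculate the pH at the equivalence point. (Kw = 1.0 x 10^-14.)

n(NH3) = 0.1577 x 0.03032 = 0.004781 mol; V(HBr) at equivalence = 0.004781/0.3136 = 0.01525 L.
At equivalence the base is fully converted to NH4+; total volume = 0.04557 L, so [NH4+] = 0.004781/0.04557 = 0.1049 M.
Ka(NH4+) = Kw/Kb = 1.0e-14 / 1.8 x 10^-5 = 5.56e-10.
[H^+] = sqrt(Ka x [NH4+]) = sqrt(5.56e-10 x 0.1049) = 7.64e-6 M.
pH = -log(7.64e-6) = 5.12.

5.12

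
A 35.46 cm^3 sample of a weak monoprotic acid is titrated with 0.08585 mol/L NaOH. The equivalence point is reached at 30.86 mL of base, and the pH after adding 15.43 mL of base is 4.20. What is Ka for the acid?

15.43 mL is half of the equivalence volume, so this is the half-equivalence point where [HA] = [A^-].
At half-equivalence pH = pKa, so pKa = 4.20.
Ka = 10^(-4.20) = 6.3 x 10^-5.

6.3 x 10^-5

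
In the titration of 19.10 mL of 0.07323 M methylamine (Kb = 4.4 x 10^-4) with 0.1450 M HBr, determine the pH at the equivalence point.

n(CH3NH2) = 0.07323 x 0.01910 = 0.001399 mol; V(HBr) at equivalence = 0.001399/0.1450 = 0.009646 L.
At equivalence the base is fully converted to CH3NH3+; total volume = 0.02875 L, so [CH3NH3+] = 0.001399/0.02875 = 0.04866 M.
Ka(CH3NH3+) = Kw/Kb = 1.0e-14 / 4.4 x 10^-4 = 2.27e-11.
[H^+] = sqrt(Ka x [CH3NH3+]) = sqrt(2.27e-11 x 0.04866) = 1.05e-6 M.
pH = -log(1.05e-6) = 5.98.

5.98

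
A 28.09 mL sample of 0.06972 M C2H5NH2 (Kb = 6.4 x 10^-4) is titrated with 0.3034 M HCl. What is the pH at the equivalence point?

n(C2H5NH2) = 0.06972 x 0.02809 = 0.001958 mol; V(HCl) at equivalence = 0.001958/0.3034 = 0.006455 L.
At equivalence the base is fully converted to C2H5NH3+; total volume = 0.03454 L, so [C2H5NH3+] = 0.001958/0.03454 = 0.05669 M.
Ka(C2H5NH3+) = Kw/Kb = 1.0e-14 / 6.4 x 10^-4 = 1.56e-11.
[H^+] = sqrt(Ka x [C2H5NH3+]) = sqrt(1.56e-11 x 0.05669) = 9.41e-7 M.
pH = -log(9.41e-7) = 6.03.

6.03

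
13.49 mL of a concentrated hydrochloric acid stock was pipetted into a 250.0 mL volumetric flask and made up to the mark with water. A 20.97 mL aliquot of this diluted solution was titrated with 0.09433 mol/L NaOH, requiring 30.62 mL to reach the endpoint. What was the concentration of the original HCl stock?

2.55 M

n(NaOH) = 0.09433 x 0.03062 = 0.002888 mol.
n(HCl) in the aliquot = 0.002888 mol.
[diluted HCl] = 0.002888 / 0.02097 = 0.1377 M.
Dilution factor = 250.0/13.49 = 18.53, so [stock] = 0.1377 x 18.53 = 2.55 M.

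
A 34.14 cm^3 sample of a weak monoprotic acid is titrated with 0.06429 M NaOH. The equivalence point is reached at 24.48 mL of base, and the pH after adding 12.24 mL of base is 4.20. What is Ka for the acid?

6.3 x 10^-5

12.24 mL is half of the equivalence volume, so this is the half-equivalence point where [HA] = [A^-].
At half-equivalence pH = pKa, so pKa = 4.20.
Ka = 10^(-4.20) = 6.3 x 10^-5.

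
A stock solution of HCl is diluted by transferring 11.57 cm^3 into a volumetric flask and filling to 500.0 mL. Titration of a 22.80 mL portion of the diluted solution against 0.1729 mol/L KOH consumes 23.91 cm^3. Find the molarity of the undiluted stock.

n(KOH) = 0.1729 x 0.02391 = 0.004134 mol.
n(HCl) in the aliquot = 0.004134 mol.
[diluted HCl] = 0.004134 / 0.02280 = 0.1813 M.
Dilution factor = 500.0/11.57 = 43.22, so [stock] = 0.1813 x 43.22 = 7.84 M.

7.84 M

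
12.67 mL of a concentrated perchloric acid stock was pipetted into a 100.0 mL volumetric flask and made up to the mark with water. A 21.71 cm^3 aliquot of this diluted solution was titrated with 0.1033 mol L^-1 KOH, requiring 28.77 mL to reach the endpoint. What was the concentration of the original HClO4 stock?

n(KOH) = 0.1033 x 0.02877 = 0.002972 mol.
n(HClO4) in the aliquot = 0.002972 mol.
[diluted HClO4] = 0.002972 / 0.02171 = 0.1369 M.
Dilution factor = 100.0/12.67 = 7.893, so [stock] = 0.1369 x 7.893 = 1.08 M.

1.08 M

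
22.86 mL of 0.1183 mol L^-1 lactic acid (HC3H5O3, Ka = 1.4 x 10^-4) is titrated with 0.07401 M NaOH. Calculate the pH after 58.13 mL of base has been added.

n(acid) = 0.1183 x 0.02286 = 0.002704 mol; n(NaOH) added = 0.07401 x 0.05813 = 0.004302 mol.
Base is in excess by 0.004302 - 0.002704 = 0.001598 mol in a total volume of 0.08099 L.
[OH^-] = 0.001598/0.08099 = 0.01973 M, so pOH = 1.70 and pH = 14.00 - 1.70 = 12.30.

12.30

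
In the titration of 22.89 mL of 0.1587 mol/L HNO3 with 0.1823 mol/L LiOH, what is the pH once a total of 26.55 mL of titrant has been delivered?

12.39

n(acid) = 0.1587 x 0.02289 = 0.003633 mol; n(LiOH) added = 0.1823 x 0.02655 = 0.004840 mol.
Base is in excess by 0.004840 - 0.003633 = 0.001207 mol in a total volume of 0.04944 L.
[OH^-] = 0.001207/0.04944 = 0.02442 M, so pOH = 1.61 and pH = 14.00 - 1.61 = 12.39.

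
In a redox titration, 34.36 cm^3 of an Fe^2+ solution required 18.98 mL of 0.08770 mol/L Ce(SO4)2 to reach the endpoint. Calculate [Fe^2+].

0.0484 M

n(Ce(SO4)2) = 0.08770 x 0.01898 = 0.001665 mol.
From the balanced equation, 1 mol Ce(SO4)2 reacts with 1 mol Fe^2+, so n(Fe^2+) = 0.001665 x 1/1 = 0.001665 mol.
[Fe^2+] = 0.001665 / 0.03436 L = 0.0484 M.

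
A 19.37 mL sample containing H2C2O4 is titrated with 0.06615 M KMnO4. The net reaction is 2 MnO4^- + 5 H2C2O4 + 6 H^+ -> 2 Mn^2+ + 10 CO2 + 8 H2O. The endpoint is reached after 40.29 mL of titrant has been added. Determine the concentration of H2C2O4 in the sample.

n(KMnO4) = 0.06615 x 0.04029 = 0.002665 mol.
From the balanced equation, 2 mol KMnO4 reacts with 5 mol H2C2O4, so n(H2C2O4) = 0.002665 x 5/2 = 0.006663 mol.
[H2C2O4] = 0.006663 / 0.01937 L = 0.344 M.

0.344 M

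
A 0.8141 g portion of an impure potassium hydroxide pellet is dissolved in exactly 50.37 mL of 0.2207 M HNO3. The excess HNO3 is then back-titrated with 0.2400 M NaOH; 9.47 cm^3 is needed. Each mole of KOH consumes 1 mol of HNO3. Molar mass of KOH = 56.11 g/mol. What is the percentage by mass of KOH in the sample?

Total n(HNO3) added = 0.2207 x 0.05037 = 0.01112 mol.
n(NaOH) used = 0.2400 x 0.009470 = 0.002273 mol, which equals the excess n(HNO3).
So n(HNO3) consumed by the sample = 0.01112 - 0.002273 = 0.008844 mol.
n(KOH) = 0.008844 / 1 = 0.008844 mol.
mass KOH = 0.008844 x 56.11 = 0.4962 g, so %KOH = 0.4962/0.8141 x 100 = 61.0%.

61.0%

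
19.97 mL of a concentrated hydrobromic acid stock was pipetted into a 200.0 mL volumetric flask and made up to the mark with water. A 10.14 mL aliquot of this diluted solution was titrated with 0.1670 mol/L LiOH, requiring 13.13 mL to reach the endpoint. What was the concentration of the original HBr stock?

n(LiOH) = 0.1670 x 0.01313 = 0.002193 mol.
n(HBr) in the aliquot = 0.002193 mol.
[diluted HBr] = 0.002193 / 0.01014 = 0.2162 M.
Dilution factor = 200.0/19.97 = 10.02, so [stock] = 0.2162 x 10.02 = 2.17 M.

2.17 M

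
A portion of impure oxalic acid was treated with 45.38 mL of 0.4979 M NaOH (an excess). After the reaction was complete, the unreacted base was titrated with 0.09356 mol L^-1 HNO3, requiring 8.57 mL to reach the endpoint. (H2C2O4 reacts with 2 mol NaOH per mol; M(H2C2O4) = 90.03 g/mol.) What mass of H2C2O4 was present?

Total n(NaOH) added = 0.4979 x 0.04538 = 0.02259 mol.
n(HNO3) used = 0.09356 x 0.008570 = 0.0008018 mol, which equals the excess n(NaOH).
So n(NaOH) consumed by the sample = 0.02259 - 0.0008018 = 0.02179 mol.
n(H2C2O4) = 0.02179 / 2 = 0.01090 mol.
mass = 0.01090 mol x 90.03 g/mol = 0.981 g.

0.981 g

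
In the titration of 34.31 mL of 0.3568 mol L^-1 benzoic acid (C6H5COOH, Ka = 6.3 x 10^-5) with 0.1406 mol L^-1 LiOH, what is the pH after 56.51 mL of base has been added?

4.47

Initial n(C6H5COOH) = 0.3568 x 0.03431 = 0.01224 mol.
n(LiOH) added = 0.1406 x 0.05651 = 0.007945 mol, converting that many moles of C6H5COOH to C6H5COO-.
Remaining n(C6H5COOH) = 0.004297 mol; n(C6H5COO-) = 0.007945 mol.
By Henderson-Hasselbalch, pH = pKa + log([A^-]/[HA]) = 4.20 + log(0.007945/0.004297) = 4.20 + (+0.27) = 4.47.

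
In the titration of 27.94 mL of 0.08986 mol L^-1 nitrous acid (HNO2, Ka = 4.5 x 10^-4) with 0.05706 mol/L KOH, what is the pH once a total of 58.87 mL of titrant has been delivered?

11.99

n(acid) = 0.08986 x 0.02794 = 0.002511 mol; n(KOH) added = 0.05706 x 0.05887 = 0.003359 mol.
Base is in excess by 0.003359 - 0.002511 = 0.0008484 mol in a total volume of 0.08681 L.
[OH^-] = 0.0008484/0.08681 = 0.009773 M, so pOH = 2.01 and pH = 14.00 - 2.01 = 11.99.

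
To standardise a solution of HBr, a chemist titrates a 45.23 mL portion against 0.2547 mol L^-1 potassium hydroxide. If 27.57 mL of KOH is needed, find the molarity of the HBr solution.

n(KOH) delivered = 0.2547 x 0.02757 = 0.007022 mol.
For a 1:1 reaction, n(HBr) = 0.007022 mol.
[HBr] = 0.007022 mol / 0.04523 L = 0.155 M.

0.155 M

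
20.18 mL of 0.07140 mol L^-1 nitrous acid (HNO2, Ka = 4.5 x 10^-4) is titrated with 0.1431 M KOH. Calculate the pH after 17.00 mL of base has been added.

n(acid) = 0.07140 x 0.02018 = 0.001441 mol; n(KOH) added = 0.1431 x 0.01700 = 0.002433 mol.
Base is in excess by 0.002433 - 0.001441 = 0.0009918 mol in a total volume of 0.03718 L.
[OH^-] = 0.0009918/0.03718 = 0.02668 M, so pOH = 1.57 and pH = 14.00 - 1.57 = 12.43.

12.43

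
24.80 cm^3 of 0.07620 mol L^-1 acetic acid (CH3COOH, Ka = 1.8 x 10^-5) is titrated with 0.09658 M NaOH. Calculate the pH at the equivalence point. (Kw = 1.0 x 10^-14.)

n(CH3COOH) = 0.07620 x 0.02480 = 0.001890 mol; V(NaOH) at equivalence = 0.001890/0.09658 = 0.01957 L.
At equivalence all the acid is converted to CH3COO-; total volume = 0.02480 + 0.01957 = 0.04437 L, so [CH3COO-] = 0.001890/0.04437 = 0.04259 M.
Kb = Kw/Ka = 1.0e-14 / 1.8 x 10^-5 = 5.56e-10.
[OH^-] = sqrt(Kb x [CH3COO-]) = sqrt(5.56e-10 x 0.04259) = 4.86e-6 M.
pOH = 5.31, so pH = 14.00 - 5.31 = 8.69.

8.69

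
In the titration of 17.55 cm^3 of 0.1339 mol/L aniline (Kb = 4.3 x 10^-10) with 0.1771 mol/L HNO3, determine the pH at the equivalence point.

2.88

n(C6H5NH2) = 0.1339 x 0.01755 = 0.002350 mol; V(HNO3) at equivalence = 0.002350/0.1771 = 0.01327 L.
At equivalence the base is fully converted to C6H5NH3+; total volume = 0.03082 L, so [C6H5NH3+] = 0.002350/0.03082 = 0.07625 M.
Ka(C6H5NH3+) = Kw/Kb = 1.0e-14 / 4.3 x 10^-10 = 2.33e-5.
[H^+] = sqrt(Ka x [C6H5NH3+]) = sqrt(2.33e-5 x 0.07625) = 0.00133 M.
pH = -log(0.00133) = 2.88.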